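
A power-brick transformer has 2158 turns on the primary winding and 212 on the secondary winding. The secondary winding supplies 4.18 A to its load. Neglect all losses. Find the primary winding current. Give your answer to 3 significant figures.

I_p ≈ 0.411 A

For an ideal transformer I_p/I_s = N_s/N_p, so I_p = 4.18 × 212/2158 = 0.411 A.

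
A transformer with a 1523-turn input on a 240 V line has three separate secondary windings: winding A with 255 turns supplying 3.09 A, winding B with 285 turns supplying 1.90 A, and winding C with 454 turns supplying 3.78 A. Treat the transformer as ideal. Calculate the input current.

I_in ≈ 2.00 A

V_A = 240 × 255/1523 = 40.184 V; V_B = 240 × 285/1523 = 44.911 V; V_C = 240 × 454/1523 = 71.543 V.
P_out = V_A I_A + V_B I_B + V_C I_C = 40.184×3.09 + 44.911×1.90 + 71.543×3.78 = 124.17 + 85.332 + 270.43 = 479.93 W.
Ideal ⇒ P_in = P_out, so I_in = P_out/V_in = 479.93/240 = 2.00 A.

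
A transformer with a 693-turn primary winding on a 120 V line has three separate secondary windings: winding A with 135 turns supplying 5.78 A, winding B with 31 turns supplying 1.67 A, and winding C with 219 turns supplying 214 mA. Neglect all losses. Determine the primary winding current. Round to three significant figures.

I_p ≈ 1.27 A

V_A = 120 × 135/693 = 23.377 V; V_B = 120 × 31/693 = 5.3680 V; V_C = 120 × 219/693 = 37.922 V.
P_out = V_A I_A + V_B I_B + V_C I_C = 23.377×5.78 + 5.3680×1.67 + 37.922×0.214 = 135.12 + 8.9645 + 8.1153 = 152.20 W.
Ideal ⇒ P_in = P_out, so I_p = P_out/V_p = 152.20/120 = 1.27 A.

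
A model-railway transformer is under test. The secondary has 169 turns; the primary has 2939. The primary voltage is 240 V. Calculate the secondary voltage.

V_s ≈ 13.8 V

V_s/V_p = N_s/N_p, so V_s = 240 × 169/2939 = 13.8 V.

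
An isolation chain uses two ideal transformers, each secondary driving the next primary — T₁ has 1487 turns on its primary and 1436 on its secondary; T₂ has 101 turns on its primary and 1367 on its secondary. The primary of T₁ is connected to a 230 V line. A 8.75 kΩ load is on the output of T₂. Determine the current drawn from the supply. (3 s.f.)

Secondary of T₁: V = 230.00 × 1436/1487 = 222.11 V.
Secondary of T₂: V = 222.11 × 1367/101 = 3006.2 V.
I_load = 3006.2/8750 = 0.34357 A, so P_out = 3006.2 × 0.34357 = 1032.8 W.
All ideal ⇒ P_in = P_out, so I_supply = 1032.8/230 = 4.49 A.

I_supply ≈ 4.49 A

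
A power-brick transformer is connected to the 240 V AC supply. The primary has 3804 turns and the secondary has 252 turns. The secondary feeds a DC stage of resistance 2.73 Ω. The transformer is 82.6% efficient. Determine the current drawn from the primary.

I_p ≈ 0.467 A

V_s = 240 × 252/3804 = 15.899 V.
I_s = V_s/R = 15.899/2.73 = 5.8238 A.
P_out = V_s I_s = 15.899 × 5.8238 = 92.593 W.
P_in = P_out/η = 92.593/0.826 = 112.10 W.
I_p = P_in/V_p = 112.10/240 = 0.467 A.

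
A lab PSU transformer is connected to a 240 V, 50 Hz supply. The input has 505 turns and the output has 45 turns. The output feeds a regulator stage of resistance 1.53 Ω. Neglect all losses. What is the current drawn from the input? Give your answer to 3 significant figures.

I_in ≈ 1.25 A

V_out = V_in × N_out/N_in = 240 × 45/505 = 21.386 V.
I_out = V_out/R = 21.386/1.53 = 13.978 A.
For an ideal transformer I_in N_in = I_out N_out, so I_in = 13.978 × 45/505 = 1.25 A.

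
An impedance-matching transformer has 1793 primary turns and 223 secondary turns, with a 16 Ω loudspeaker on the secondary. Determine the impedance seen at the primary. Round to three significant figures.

Z_p ≈ 1030 Ω

Z_p = (N_p/N_s)² × Z_s = (1793/223)² × 16 = 1030 Ω.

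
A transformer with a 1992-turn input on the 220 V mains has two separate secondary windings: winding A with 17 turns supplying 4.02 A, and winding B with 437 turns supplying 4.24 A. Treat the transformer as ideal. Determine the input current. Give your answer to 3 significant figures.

V_A = 220 × 17/1992 = 1.8775 V; V_B = 220 × 437/1992 = 48.263 V.
P_out = V_A I_A + V_B I_B = 1.8775×4.02 + 48.263×4.24 = 7.5476 + 204.64 = 212.18 W.
Ideal ⇒ P_in = P_out, so I_in = P_out/V_in = 212.18/220 = 0.964 A.

I_in ≈ 0.964 A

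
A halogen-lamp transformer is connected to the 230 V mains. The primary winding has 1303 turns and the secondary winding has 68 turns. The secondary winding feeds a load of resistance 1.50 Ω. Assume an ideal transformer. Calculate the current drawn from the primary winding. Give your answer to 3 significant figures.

I_p ≈ 0.418 A

V_s = V_p × N_s/N_p = 230 × 68/1303 = 12.003 V.
I_s = V_s/R = 12.003/1.50 = 8.0020 A.
For an ideal transformer I_p N_p = I_s N_s, so I_p = 8.0020 × 68/1303 = 0.418 A.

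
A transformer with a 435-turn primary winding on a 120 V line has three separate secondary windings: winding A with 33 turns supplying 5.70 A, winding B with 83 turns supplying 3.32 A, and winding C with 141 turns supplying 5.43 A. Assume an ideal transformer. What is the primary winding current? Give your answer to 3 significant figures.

I_p ≈ 2.83 A

V_A = 120 × 33/435 = 9.1034 V; V_B = 120 × 83/435 = 22.897 V; V_C = 120 × 141/435 = 38.897 V.
P_out = V_A I_A + V_B I_B + V_C I_C = 9.1034×5.70 + 22.897×3.32 + 38.897×5.43 = 51.890 + 76.017 + 211.21 = 339.11 W.
Ideal ⇒ P_in = P_out, so I_p = P_out/V_p = 339.11/120 = 2.83 A.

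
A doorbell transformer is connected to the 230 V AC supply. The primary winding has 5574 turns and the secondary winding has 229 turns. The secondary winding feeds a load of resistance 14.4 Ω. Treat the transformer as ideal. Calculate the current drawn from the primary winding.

I_p ≈ 0.0270 A

V_s = V_p × N_s/N_p = 230 × 229/5574 = 9.4492 V.
I_s = V_s/R = 9.4492/14.4 = 0.65620 A.
For an ideal transformer I_p N_p = I_s N_s, so I_p = 0.65620 × 229/5574 = 0.0270 A.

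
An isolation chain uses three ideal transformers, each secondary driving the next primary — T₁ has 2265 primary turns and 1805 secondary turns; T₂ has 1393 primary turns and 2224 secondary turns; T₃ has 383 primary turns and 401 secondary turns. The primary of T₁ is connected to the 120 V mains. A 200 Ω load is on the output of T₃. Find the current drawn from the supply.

I_supply ≈ 1.06 A

After T₁: V = 120.00 × 1805/2265 = 95.629 V.
After T₂: V = 95.629 × 2224/1393 = 152.68 V.
After T₃: V = 152.68 × 401/383 = 159.85 V.
I_load = 159.85/200 = 0.79926 A, so P_out = 159.85 × 0.79926 = 127.76 W.
All ideal ⇒ P_in = P_out, so I_supply = 127.76/120 = 1.06 A.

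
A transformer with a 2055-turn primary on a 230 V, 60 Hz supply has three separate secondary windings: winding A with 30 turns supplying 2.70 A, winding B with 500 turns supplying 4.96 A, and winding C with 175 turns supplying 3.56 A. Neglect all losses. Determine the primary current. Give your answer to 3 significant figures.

V_A = 230 × 30/2055 = 3.3577 V; V_B = 230 × 500/2055 = 55.961 V; V_C = 230 × 175/2055 = 19.586 V.
P_out = V_A I_A + V_B I_B + V_C I_C = 3.3577×2.70 + 55.961×4.96 + 19.586×3.56 = 9.0657 + 277.57 + 69.727 = 356.36 W.
Ideal ⇒ P_in = P_out, so I_p = P_out/V_p = 356.36/230 = 1.55 A.

I_p ≈ 1.55 A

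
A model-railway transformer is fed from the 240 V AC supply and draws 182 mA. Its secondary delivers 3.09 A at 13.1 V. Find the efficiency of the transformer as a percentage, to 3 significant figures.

η ≈ 92.7%

P_in = 240 × 0.182 = 43.6800 W.
P_out = 13.1 × 3.09 = 40.4790 W.
η = P_out/P_in = 40.4790/43.6800 = 0.927.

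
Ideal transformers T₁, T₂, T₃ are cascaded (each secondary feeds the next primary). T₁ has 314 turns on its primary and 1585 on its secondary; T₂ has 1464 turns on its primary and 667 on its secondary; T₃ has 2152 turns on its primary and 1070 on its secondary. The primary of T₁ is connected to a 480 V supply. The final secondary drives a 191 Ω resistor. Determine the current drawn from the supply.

After T₁: V = 480.00 × 1585/314 = 2422.9 V.
After T₂: V = 2422.9 × 667/1464 = 1103.9 V.
After T₃: V = 1103.9 × 1070/2152 = 548.87 V.
I_load = 548.87/191 = 2.8736 A, so P_out = 548.87 × 2.8736 = 1577.3 W.
All ideal ⇒ P_in = P_out, so I_supply = 1577.3/480 = 3.29 A.

I_supply ≈ 3.29 A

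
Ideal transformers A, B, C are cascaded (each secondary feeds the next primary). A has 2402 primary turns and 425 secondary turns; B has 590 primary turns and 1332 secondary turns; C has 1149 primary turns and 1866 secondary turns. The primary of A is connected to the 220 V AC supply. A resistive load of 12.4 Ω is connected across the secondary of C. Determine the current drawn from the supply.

I_supply ≈ 7.47 A

Secondary of A: V = 220.00 × 425/2402 = 38.926 V.
Secondary of B: V = 38.926 × 1332/590 = 87.880 V.
Secondary of C: V = 87.880 × 1866/1149 = 142.72 V.
I_load = 142.72/12.4 = 11.510 A, so P_out = 142.72 × 11.510 = 1642.6 W.
All ideal ⇒ P_in = P_out, so I_supply = 1642.6/220 = 7.47 A.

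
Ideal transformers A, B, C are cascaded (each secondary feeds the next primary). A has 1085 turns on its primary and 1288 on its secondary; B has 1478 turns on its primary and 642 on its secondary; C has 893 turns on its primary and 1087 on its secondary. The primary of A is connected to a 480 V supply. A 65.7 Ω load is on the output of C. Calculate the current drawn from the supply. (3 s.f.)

Secondary of A: V = 480.00 × 1288/1085 = 569.81 V.
Secondary of B: V = 569.81 × 642/1478 = 247.51 V.
Secondary of C: V = 247.51 × 1087/893 = 301.28 V.
I_load = 301.28/65.7 = 4.5856 A, so P_out = 301.28 × 4.5856 = 1381.6 W.
All ideal ⇒ P_in = P_out, so I_supply = 1381.6/480 = 2.88 A.

I_supply ≈ 2.88 A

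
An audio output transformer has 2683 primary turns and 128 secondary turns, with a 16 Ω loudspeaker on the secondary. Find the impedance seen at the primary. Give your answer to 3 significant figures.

Z_p ≈ 7030 Ω

Z_p = (N_p/N_s)² × Z_s = (2683/128)² × 16 = 7030 Ω.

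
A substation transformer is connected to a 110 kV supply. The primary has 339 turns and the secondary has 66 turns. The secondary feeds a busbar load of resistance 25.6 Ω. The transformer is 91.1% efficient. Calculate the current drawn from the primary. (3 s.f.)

I_p ≈ 179 A

V_s = 110000 × 66/339 = 21416 V.
I_s = V_s/R = 21416/25.6 = 836.56 A.
P_out = V_s I_s = 21416 × 836.56 = 1.7916×10^7 W.
P_in = P_out/η = 1.7916×10^7/0.911 = 1.9666×10^7 W.
I_p = P_in/V_p = 1.9666×10^7/110000 = 179 A.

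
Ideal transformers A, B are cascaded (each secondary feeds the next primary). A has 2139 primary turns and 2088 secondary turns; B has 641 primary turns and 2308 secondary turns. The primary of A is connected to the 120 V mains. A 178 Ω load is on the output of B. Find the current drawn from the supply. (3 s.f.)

I_supply ≈ 8.33 A

Secondary of A: V = 120.00 × 2088/2139 = 117.14 V.
Secondary of B: V = 117.14 × 2308/641 = 421.77 V.
I_load = 421.77/178 = 2.3695 A, so P_out = 421.77 × 2.3695 = 999.40 W.
All ideal ⇒ P_in = P_out, so I_supply = 999.40/120 = 8.33 A.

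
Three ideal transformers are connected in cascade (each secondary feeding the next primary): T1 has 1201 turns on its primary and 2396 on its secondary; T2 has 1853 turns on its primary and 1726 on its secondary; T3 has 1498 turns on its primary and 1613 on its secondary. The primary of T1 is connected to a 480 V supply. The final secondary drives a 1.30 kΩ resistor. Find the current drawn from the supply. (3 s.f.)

After T1: V = 480.00 × 2396/1201 = 957.60 V.
After T2: V = 957.60 × 1726/1853 = 891.97 V.
After T3: V = 891.97 × 1613/1498 = 960.45 V.
I_load = 960.45/1300 = 0.73880 A, so P_out = 960.45 × 0.73880 = 709.58 W.
All ideal ⇒ P_in = P_out, so I_supply = 709.58/480 = 1.48 A.

I_supply ≈ 1.48 A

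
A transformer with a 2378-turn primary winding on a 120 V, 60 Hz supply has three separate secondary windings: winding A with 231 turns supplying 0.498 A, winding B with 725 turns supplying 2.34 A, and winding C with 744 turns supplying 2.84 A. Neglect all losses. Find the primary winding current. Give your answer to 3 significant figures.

I_p ≈ 1.65 A

V_A = 120 × 231/2378 = 11.657 V; V_B = 120 × 725/2378 = 36.585 V; V_C = 120 × 744/2378 = 37.544 V.
P_out = V_A I_A + V_B I_B + V_C I_C = 11.657×0.498 + 36.585×2.34 + 37.544×2.84 = 5.8051 + 85.610 + 106.63 = 198.04 W.
Ideal ⇒ P_in = P_out, so I_p = P_out/V_p = 198.04/120 = 1.65 A.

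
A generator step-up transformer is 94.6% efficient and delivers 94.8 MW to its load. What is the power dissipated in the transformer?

P_loss ≈ 5.41×10^6 W

P_in = P_out/η = 9.48×10^7/0.946 = 1.00211×10^8 W.
P_loss = P_in − P_out = 1.00211×10^8 − 9.48×10^7 = 5.41×10^6 W.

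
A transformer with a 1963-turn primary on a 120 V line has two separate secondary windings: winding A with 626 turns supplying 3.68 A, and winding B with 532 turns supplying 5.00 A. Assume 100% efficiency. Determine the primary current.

I_p ≈ 2.53 A

V_A = 120 × 626/1963 = 38.268 V; V_B = 120 × 532/1963 = 32.522 V.
P_out = V_A I_A + V_B I_B = 38.268×3.68 + 32.522×5.00 = 140.83 + 162.61 = 303.43 W.
Ideal ⇒ P_in = P_out, so I_p = P_out/V_p = 303.43/120 = 2.53 A.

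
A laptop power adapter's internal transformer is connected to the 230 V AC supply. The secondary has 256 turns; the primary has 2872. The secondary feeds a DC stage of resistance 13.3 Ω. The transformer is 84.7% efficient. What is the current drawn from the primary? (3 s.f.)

V_s = 230 × 256/2872 = 20.501 V.
I_s = V_s/R = 20.501/13.3 = 1.5415 A.
P_out = V_s I_s = 20.501 × 1.5415 = 31.602 W.
P_in = P_out/η = 31.602/0.847 = 37.311 W.
I_p = P_in/V_p = 37.311/230 = 0.162 A.

I_p ≈ 0.162 A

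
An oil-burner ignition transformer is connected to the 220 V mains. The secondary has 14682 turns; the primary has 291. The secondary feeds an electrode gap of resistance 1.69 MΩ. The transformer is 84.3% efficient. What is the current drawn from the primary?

I_p ≈ 0.393 A

V_s = 220 × 14682/291 = 11100 V.
I_s = V_s/R = 11100/(1.69×10^6) = 0.0065679 A.
P_out = V_s I_s = 11100 × 0.0065679 = 72.903 W.
P_in = P_out/η = 72.903/0.843 = 86.480 W.
I_p = P_in/V_p = 86.480/220 = 0.393 A.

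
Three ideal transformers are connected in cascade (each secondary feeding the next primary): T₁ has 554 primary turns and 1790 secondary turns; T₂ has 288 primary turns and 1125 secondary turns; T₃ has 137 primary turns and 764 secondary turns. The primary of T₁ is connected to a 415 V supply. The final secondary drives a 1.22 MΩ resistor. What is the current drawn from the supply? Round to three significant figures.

I_supply ≈ 1.69 A

After T₁: V = 415.00 × 1790/554 = 1340.9 V.
After T₂: V = 1340.9 × 1125/288 = 5237.8 V.
After T₃: V = 5237.8 × 764/137 = 29210 V.
I_load = 29210/(1.22×10^6) = 0.023942 A, so P_out = 29210 × 0.023942 = 699.34 W.
All ideal ⇒ P_in = P_out, so I_supply = 699.34/415 = 1.69 A.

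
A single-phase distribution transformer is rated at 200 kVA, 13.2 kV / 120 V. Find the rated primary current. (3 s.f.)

I_p ≈ 15.2 A

I_p = S/V_p = 200000/13200 = 15.2 A.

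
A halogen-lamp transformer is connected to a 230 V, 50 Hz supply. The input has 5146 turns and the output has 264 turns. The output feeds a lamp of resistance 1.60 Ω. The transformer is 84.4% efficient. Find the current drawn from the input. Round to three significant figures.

I_in ≈ 0.448 A

V_out = 230 × 264/5146 = 11.799 V.
I_out = V_out/R = 11.799/1.60 = 7.3747 A.
P_out = V_out I_out = 11.799 × 7.3747 = 87.017 W.
P_in = P_out/η = 87.017/0.844 = 103.10 W.
I_in = P_in/V_in = 103.10/230 = 0.448 A.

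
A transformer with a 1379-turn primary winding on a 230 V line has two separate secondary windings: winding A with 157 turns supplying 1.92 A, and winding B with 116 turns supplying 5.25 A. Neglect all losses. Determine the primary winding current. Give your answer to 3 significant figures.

I_p ≈ 0.660 A

V_A = 230 × 157/1379 = 26.186 V; V_B = 230 × 116/1379 = 19.347 V.
P_out = V_A I_A + V_B I_B = 26.186×1.92 + 19.347×5.25 = 50.276 + 101.57 = 151.85 W.
Ideal ⇒ P_in = P_out, so I_p = P_out/V_p = 151.85/230 = 0.660 A.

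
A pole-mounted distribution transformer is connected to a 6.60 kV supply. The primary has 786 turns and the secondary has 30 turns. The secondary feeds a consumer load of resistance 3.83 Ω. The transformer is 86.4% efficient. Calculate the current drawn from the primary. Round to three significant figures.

V_s = 6600 × 30/786 = 251.91 V.
I_s = V_s/R = 251.91/3.83 = 65.772 A.
P_out = V_s I_s = 251.91 × 65.772 = 16569 W.
P_in = P_out/η = 16569/0.864 = 19177 W.
I_p = P_in/V_p = 19177/6600 = 2.91 A.

I_p ≈ 2.91 A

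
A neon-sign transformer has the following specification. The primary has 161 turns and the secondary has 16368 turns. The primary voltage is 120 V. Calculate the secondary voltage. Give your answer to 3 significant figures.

V_s ≈ 12200 V

V_s/V_p = N_s/N_p, so V_s = 120 × 16368/161 = 12200 V.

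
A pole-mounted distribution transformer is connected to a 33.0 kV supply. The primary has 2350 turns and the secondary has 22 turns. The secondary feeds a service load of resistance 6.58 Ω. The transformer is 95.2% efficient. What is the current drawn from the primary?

I_p ≈ 0.462 A

V_s = 33000 × 22/2350 = 308.94 V.
I_s = V_s/R = 308.94/6.58 = 46.951 A.
P_out = V_s I_s = 308.94 × 46.951 = 14505 W.
P_in = P_out/η = 14505/0.952 = 15236 W.
I_p = P_in/V_p = 15236/33000 = 0.462 A.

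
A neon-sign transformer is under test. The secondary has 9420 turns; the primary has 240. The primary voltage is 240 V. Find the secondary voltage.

V_s ≈ 9420 V

V_s/V_p = N_s/N_p, so V_s = 240 × 9420/240 = 9420 V.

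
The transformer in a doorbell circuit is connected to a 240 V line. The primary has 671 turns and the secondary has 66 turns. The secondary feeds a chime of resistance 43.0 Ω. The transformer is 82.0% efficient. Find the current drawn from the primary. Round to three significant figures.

I_p ≈ 0.0659 A

V_s = 240 × 66/671 = 23.607 V.
I_s = V_s/R = 23.607/43.0 = 0.54899 A.
P_out = V_s I_s = 23.607 × 0.54899 = 12.960 W.
P_in = P_out/η = 12.960/0.820 = 15.805 W.
I_p = P_in/V_p = 15.805/240 = 0.0659 A.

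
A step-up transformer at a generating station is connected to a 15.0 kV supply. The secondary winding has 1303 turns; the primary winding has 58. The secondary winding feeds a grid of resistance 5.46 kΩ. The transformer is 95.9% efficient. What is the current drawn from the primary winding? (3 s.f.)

V_s = 15000 × 1303/58 = 336980 V.
I_s = V_s/R = 336980/5460 = 61.718 A.
P_out = V_s I_s = 336980 × 61.718 = 2.0798×10^7 W.
P_in = P_out/η = 2.0798×10^7/0.959 = 2.1687×10^7 W.
I_p = P_in/V_p = 2.1687×10^7/15000 = 1450 A.

I_p ≈ 1450 A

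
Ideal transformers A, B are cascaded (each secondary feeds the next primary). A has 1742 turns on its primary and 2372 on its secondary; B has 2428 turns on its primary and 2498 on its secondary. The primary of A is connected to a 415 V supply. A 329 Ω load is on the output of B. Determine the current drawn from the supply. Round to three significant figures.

I_supply ≈ 2.48 A

After A: V = 415.00 × 2372/1742 = 565.09 V.
After B: V = 565.09 × 2498/2428 = 581.38 V.
I_load = 581.38/329 = 1.7671 A, so P_out = 581.38 × 1.7671 = 1027.4 W.
All ideal ⇒ P_in = P_out, so I_supply = 1027.4/415 = 2.48 A.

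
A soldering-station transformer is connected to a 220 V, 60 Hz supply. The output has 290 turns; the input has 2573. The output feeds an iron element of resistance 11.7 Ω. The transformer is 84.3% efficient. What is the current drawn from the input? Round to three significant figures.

I_in ≈ 0.283 A

V_out = 220 × 290/2573 = 24.796 V.
I_out = V_out/R = 24.796/11.7 = 2.1193 A.
P_out = V_out I_out = 24.796 × 2.1193 = 52.550 W.
P_in = P_out/η = 52.550/0.843 = 62.337 W.
I_in = P_in/V_in = 62.337/220 = 0.283 A.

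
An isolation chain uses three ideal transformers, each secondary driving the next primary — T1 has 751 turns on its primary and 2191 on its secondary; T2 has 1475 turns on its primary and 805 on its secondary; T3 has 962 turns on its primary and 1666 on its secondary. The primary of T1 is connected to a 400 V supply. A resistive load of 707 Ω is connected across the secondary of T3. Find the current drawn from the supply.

I_supply ≈ 4.30 A

After T1: V = 400.00 × 2191/751 = 1167.0 V.
After T2: V = 1167.0 × 805/1475 = 636.89 V.
After T3: V = 636.89 × 1666/962 = 1103.0 V.
I_load = 1103.0/707 = 1.5601 A, so P_out = 1103.0 × 1.5601 = 1720.7 W.
All ideal ⇒ P_in = P_out, so I_supply = 1720.7/400 = 4.30 A.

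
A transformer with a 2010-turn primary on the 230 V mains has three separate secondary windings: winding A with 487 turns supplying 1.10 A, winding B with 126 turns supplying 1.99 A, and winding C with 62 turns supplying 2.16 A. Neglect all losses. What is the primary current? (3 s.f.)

I_p ≈ 0.458 A

V_A = 230 × 487/2010 = 55.726 V; V_B = 230 × 126/2010 = 14.418 V; V_C = 230 × 62/2010 = 7.0945 V.
P_out = V_A I_A + V_B I_B + V_C I_C = 55.726×1.10 + 14.418×1.99 + 7.0945×2.16 = 61.299 + 28.692 + 15.324 = 105.31 W.
Ideal ⇒ P_in = P_out, so I_p = P_out/V_p = 105.31/230 = 0.458 A.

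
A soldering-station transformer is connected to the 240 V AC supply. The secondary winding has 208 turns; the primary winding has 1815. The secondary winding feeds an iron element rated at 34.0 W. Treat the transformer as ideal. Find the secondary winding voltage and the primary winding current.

V_s = V_p × N_s/N_p = 240 × 208/1815 = 27.504 V.
I_s = P/V_s = 34.0/27.504 = 1.2362 A.
I_p = I_s × N_s/N_p = 1.2362 × 208/1815 = 0.142 A.

V_s ≈ 27.5 V, I_p ≈ 0.142 A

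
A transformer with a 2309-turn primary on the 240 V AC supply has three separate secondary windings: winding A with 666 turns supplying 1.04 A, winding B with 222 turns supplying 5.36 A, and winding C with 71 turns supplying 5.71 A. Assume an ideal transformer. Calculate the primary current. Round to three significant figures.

I_p ≈ 0.991 A

V_A = 240 × 666/2309 = 69.225 V; V_B = 240 × 222/2309 = 23.075 V; V_C = 240 × 71/2309 = 7.3798 V.
P_out = V_A I_A + V_B I_B + V_C I_C = 69.225×1.04 + 23.075×5.36 + 7.3798×5.71 = 71.994 + 123.68 + 42.139 = 237.81 W.
Ideal ⇒ P_in = P_out, so I_p = P_out/V_p = 237.81/240 = 0.991 A.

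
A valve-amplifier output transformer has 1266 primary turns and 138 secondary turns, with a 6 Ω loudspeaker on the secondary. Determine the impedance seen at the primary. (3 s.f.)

Z_p = (N_p/N_s)² × Z_s = (1266/138)² × 6 = 505 Ω.

Z_p ≈ 505 Ω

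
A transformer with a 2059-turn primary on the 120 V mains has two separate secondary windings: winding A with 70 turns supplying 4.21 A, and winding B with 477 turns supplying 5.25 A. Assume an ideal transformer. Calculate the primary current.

I_p ≈ 1.36 A

V_A = 120 × 70/2059 = 4.0797 V; V_B = 120 × 477/2059 = 27.800 V.
P_out = V_A I_A + V_B I_B = 4.0797×4.21 + 27.800×5.25 = 17.175 + 145.95 = 163.12 W.
Ideal ⇒ P_in = P_out, so I_p = P_out/V_p = 163.12/120 = 1.36 A.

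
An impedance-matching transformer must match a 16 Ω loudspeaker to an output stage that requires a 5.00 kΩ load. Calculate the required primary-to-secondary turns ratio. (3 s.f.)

N_p/N_s ≈ 17.7

Z_p/Z_s = (N_p/N_s)², so N_p/N_s = √(5000/16) = √312 = 17.7.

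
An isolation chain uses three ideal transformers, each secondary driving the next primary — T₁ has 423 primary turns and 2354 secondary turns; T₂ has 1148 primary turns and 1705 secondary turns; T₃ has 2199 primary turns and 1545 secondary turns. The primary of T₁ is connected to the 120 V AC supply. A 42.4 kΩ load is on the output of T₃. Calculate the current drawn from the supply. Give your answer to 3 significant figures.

I_supply ≈ 0.0954 A

After T₁: V = 120.00 × 2354/423 = 667.80 V.
After T₂: V = 667.80 × 1705/1148 = 991.81 V.
After T₃: V = 991.81 × 1545/2199 = 696.84 V.
I_load = 696.84/42400 = 0.016435 A, so P_out = 696.84 × 0.016435 = 11.453 W.
All ideal ⇒ P_in = P_out, so I_supply = 11.453/120 = 0.0954 A.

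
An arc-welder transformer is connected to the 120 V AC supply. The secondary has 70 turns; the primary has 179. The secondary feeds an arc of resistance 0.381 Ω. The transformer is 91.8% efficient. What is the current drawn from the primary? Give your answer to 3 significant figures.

I_p ≈ 52.5 A

V_s = 120 × 70/179 = 46.927 V.
I_s = V_s/R = 46.927/0.381 = 123.17 A.
P_out = V_s I_s = 46.927 × 123.17 = 5780.0 W.
P_in = P_out/η = 5780.0/0.918 = 6296.3 W.
I_p = P_in/V_p = 6296.3/120 = 52.5 A.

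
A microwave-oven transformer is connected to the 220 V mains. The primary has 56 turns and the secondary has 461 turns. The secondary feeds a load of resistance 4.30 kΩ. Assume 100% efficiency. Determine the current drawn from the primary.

V_s = V_p × N_s/N_p = 220 × 461/56 = 1811.1 V.
I_s = V_s/R = 1811.1/4300 = 0.42118 A.
For an ideal transformer I_p N_p = I_s N_s, so I_p = 0.42118 × 461/56 = 3.47 A.

I_p ≈ 3.47 A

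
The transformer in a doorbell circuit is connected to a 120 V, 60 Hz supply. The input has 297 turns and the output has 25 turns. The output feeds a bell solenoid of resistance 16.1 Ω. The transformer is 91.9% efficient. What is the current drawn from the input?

V_out = 120 × 25/297 = 10.101 V.
I_out = V_out/R = 10.101/16.1 = 0.62739 A.
P_out = V_out I_out = 10.101 × 0.62739 = 6.3373 W.
P_in = P_out/η = 6.3373/0.919 = 6.8959 W.
I_in = P_in/V_in = 6.8959/120 = 0.0575 A.

I_in ≈ 0.0575 A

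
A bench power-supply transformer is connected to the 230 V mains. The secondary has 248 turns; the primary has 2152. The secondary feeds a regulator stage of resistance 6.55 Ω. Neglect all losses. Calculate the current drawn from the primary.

V_s = V_p × N_s/N_p = 230 × 248/2152 = 26.506 V.
I_s = V_s/R = 26.506/6.55 = 4.0467 A.
For an ideal transformer I_p N_p = I_s N_s, so I_p = 4.0467 × 248/2152 = 0.466 A.

I_p ≈ 0.466 A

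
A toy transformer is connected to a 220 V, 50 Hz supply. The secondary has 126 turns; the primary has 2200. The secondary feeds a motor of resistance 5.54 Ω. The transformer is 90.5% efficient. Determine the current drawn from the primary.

I_p ≈ 0.144 A

V_s = 220 × 126/2200 = 12.600 V.
I_s = V_s/R = 12.600/5.54 = 2.2744 A.
P_out = V_s I_s = 12.600 × 2.2744 = 28.657 W.
P_in = P_out/η = 28.657/0.905 = 31.665 W.
I_p = P_in/V_p = 31.665/220 = 0.144 A.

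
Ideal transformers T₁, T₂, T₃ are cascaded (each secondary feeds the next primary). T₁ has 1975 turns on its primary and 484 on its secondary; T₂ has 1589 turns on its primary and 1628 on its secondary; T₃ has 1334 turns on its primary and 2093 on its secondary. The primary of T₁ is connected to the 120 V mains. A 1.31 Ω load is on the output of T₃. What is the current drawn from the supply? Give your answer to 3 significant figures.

Secondary of T₁: V = 120.00 × 484/1975 = 29.408 V.
Secondary of T₂: V = 29.408 × 1628/1589 = 30.129 V.
Secondary of T₃: V = 30.129 × 2093/1334 = 47.272 V.
I_load = 47.272/1.31 = 36.085 A, so P_out = 47.272 × 36.085 = 1705.8 W.
All ideal ⇒ P_in = P_out, so I_supply = 1705.8/120 = 14.2 A.

I_supply ≈ 14.2 A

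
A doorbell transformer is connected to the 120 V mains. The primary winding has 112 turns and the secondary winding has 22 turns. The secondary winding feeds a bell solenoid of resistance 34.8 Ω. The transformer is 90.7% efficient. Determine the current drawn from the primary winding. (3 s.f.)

V_s = 120 × 22/112 = 23.571 V.
I_s = V_s/R = 23.571/34.8 = 0.67734 A.
P_out = V_s I_s = 23.571 × 0.67734 = 15.966 W.
P_in = P_out/η = 15.966/0.907 = 17.603 W.
I_p = P_in/V_p = 17.603/120 = 0.147 A.

I_p ≈ 0.147 A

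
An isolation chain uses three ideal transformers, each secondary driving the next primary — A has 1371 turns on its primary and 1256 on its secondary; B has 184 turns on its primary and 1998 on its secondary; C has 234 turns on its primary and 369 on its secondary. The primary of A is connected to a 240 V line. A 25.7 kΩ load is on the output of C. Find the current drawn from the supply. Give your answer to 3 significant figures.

Secondary of A: V = 240.00 × 1256/1371 = 219.87 V.
Secondary of B: V = 219.87 × 1998/184 = 2387.5 V.
Secondary of C: V = 2387.5 × 369/234 = 3764.9 V.
I_load = 3764.9/25700 = 0.14649 A, so P_out = 3764.9 × 0.14649 = 551.53 W.
All ideal ⇒ P_in = P_out, so I_supply = 551.53/240 = 2.30 A.

I_supply ≈ 2.30 A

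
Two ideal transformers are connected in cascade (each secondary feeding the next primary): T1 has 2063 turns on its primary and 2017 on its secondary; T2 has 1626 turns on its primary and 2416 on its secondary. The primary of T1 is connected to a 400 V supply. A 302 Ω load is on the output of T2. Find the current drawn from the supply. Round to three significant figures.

I_supply ≈ 2.80 A

After T1: V = 400.00 × 2017/2063 = 391.08 V.
After T2: V = 391.08 × 2416/1626 = 581.09 V.
I_load = 581.09/302 = 1.9241 A, so P_out = 581.09 × 1.9241 = 1118.1 W.
All ideal ⇒ P_in = P_out, so I_supply = 1118.1/400 = 2.80 A.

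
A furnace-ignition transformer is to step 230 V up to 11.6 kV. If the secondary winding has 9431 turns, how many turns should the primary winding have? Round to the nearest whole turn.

N_p/N_s = V_p/V_s, so N_p = 9431 × 230/11600 = 187.0 ≈ 187 turns.

N_p = 187 turns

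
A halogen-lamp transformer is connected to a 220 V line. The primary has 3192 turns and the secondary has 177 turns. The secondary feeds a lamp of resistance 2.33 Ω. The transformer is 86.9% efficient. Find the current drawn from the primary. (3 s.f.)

I_p ≈ 0.334 A

V_s = 220 × 177/3192 = 12.199 V.
I_s = V_s/R = 12.199/2.33 = 5.2357 A.
P_out = V_s I_s = 12.199 × 5.2357 = 63.872 W.
P_in = P_out/η = 63.872/0.869 = 73.501 W.
I_p = P_in/V_p = 73.501/220 = 0.334 A.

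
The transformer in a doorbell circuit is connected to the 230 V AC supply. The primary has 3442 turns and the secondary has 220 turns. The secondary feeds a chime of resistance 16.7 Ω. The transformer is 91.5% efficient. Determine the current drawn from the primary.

I_p ≈ 0.0615 A

V_s = 230 × 220/3442 = 14.701 V.
I_s = V_s/R = 14.701/16.7 = 0.88028 A.
P_out = V_s I_s = 14.701 × 0.88028 = 12.941 W.
P_in = P_out/η = 12.941/0.915 = 14.143 W.
I_p = P_in/V_p = 14.143/230 = 0.0615 A.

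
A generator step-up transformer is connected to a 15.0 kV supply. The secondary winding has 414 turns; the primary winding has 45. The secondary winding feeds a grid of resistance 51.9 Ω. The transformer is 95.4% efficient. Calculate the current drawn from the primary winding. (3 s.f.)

V_s = 15000 × 414/45 = 138000 V.
I_s = V_s/R = 138000/51.9 = 2659.0 A.
P_out = V_s I_s = 138000 × 2659.0 = 3.6694×10^8 W.
P_in = P_out/η = 3.6694×10^8/0.954 = 3.8463×10^8 W.
I_p = P_in/V_p = 3.8463×10^8/15000 = 25600 A.

I_p ≈ 25600 A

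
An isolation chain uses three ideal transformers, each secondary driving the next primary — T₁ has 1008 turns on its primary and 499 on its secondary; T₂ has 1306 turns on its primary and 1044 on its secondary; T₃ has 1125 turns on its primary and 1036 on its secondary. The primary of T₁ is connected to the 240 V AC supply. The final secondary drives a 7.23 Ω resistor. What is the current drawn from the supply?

I_supply ≈ 4.41 A

Secondary of T₁: V = 240.00 × 499/1008 = 118.81 V.
Secondary of T₂: V = 118.81 × 1044/1306 = 94.975 V.
Secondary of T₃: V = 94.975 × 1036/1125 = 87.461 V.
I_load = 87.461/7.23 = 12.097 A, so P_out = 87.461 × 12.097 = 1058.0 W.
All ideal ⇒ P_in = P_out, so I_supply = 1058.0/240 = 4.41 A.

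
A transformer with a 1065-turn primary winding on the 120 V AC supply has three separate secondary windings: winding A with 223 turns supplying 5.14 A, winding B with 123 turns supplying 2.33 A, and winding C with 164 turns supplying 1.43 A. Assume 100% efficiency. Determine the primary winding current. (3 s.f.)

I_p ≈ 1.57 A

V_A = 120 × 223/1065 = 25.127 V; V_B = 120 × 123/1065 = 13.859 V; V_C = 120 × 164/1065 = 18.479 V.
P_out = V_A I_A + V_B I_B + V_C I_C = 25.127×5.14 + 13.859×2.33 + 18.479×1.43 = 129.15 + 32.292 + 26.425 = 187.87 W.
Ideal ⇒ P_in = P_out, so I_p = P_out/V_p = 187.87/120 = 1.57 A.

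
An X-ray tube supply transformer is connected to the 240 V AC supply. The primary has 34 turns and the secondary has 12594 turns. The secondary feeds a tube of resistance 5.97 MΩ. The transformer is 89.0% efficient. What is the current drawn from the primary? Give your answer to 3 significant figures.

V_s = 240 × 12594/34 = 88899 V.
I_s = V_s/R = 88899/(5.97×10^6) = 0.014891 A.
P_out = V_s I_s = 88899 × 0.014891 = 1323.8 W.
P_in = P_out/η = 1323.8/0.890 = 1487.4 W.
I_p = P_in/V_p = 1487.4/240 = 6.20 A.

I_p ≈ 6.20 A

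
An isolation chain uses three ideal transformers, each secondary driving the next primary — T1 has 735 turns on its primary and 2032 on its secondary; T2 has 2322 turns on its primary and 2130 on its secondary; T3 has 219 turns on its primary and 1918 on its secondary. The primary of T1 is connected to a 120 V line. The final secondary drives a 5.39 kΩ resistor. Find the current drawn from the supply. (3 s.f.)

After T1: V = 120.00 × 2032/735 = 331.76 V.
After T2: V = 331.76 × 2130/2322 = 304.32 V.
After T3: V = 304.32 × 1918/219 = 2665.3 V.
I_load = 2665.3/5390 = 0.49448 A, so P_out = 2665.3 × 0.49448 = 1317.9 W.
All ideal ⇒ P_in = P_out, so I_supply = 1317.9/120 = 11.0 A.

I_supply ≈ 11.0 A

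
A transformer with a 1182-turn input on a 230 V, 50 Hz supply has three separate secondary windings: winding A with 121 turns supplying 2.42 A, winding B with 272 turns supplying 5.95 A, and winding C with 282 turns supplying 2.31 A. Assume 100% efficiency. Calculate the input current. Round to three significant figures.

V_A = 230 × 121/1182 = 23.545 V; V_B = 230 × 272/1182 = 52.927 V; V_C = 230 × 282/1182 = 54.873 V.
P_out = V_A I_A + V_B I_B + V_C I_C = 23.545×2.42 + 52.927×5.95 + 54.873×2.31 = 56.979 + 314.92 + 126.76 = 498.65 W.
Ideal ⇒ P_in = P_out, so I_in = P_out/V_in = 498.65/230 = 2.17 A.

I_in ≈ 2.17 A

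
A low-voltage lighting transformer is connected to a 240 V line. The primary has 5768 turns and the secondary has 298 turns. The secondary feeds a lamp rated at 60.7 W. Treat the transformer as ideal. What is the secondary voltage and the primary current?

V_s ≈ 12.4 V, I_p ≈ 0.253 A

V_s = V_p × N_s/N_p = 240 × 298/5768 = 12.399 V.
I_s = P/V_s = 60.7/12.399 = 4.8954 A.
I_p = I_s × N_s/N_p = 4.8954 × 298/5768 = 0.253 A.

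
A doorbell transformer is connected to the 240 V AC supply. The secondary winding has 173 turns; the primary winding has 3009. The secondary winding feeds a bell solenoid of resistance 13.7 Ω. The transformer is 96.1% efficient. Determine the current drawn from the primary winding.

I_p ≈ 0.0603 A

V_s = 240 × 173/3009 = 13.799 V.
I_s = V_s/R = 13.799/13.7 = 1.0072 A.
P_out = V_s I_s = 13.799 × 1.0072 = 13.898 W.
P_in = P_out/η = 13.898/0.961 = 14.462 W.
I_p = P_in/V_p = 14.462/240 = 0.0603 A.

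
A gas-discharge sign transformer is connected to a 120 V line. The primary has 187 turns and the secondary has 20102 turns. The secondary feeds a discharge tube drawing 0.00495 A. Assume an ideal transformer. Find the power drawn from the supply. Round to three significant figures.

P ≈ 63.9 W

I_p = I_s × N_s/N_p = 0.00495 × 20102/187 = 0.53211 A.
P = V_p I_p = 120 × 0.53211 = 63.9 W.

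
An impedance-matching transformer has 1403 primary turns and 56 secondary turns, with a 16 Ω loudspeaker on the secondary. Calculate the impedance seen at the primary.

Z_p = (N_p/N_s)² × Z_s = (1403/56)² × 16 = 10000 Ω.

Z_p ≈ 10000 Ω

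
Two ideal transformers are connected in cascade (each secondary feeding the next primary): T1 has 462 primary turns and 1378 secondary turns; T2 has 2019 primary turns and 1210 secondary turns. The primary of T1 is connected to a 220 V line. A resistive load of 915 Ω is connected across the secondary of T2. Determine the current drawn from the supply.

Secondary of T1: V = 220.00 × 1378/462 = 656.19 V.
Secondary of T2: V = 656.19 × 1210/2019 = 393.26 V.
I_load = 393.26/915 = 0.42979 A, so P_out = 393.26 × 0.42979 = 169.02 W.
All ideal ⇒ P_in = P_out, so I_supply = 169.02/220 = 0.768 A.

I_supply ≈ 0.768 A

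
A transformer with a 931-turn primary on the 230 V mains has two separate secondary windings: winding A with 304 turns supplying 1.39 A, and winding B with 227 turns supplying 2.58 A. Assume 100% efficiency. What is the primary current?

I_p ≈ 1.08 A

V_A = 230 × 304/931 = 75.102 V; V_B = 230 × 227/931 = 56.079 V.
P_out = V_A I_A + V_B I_B = 75.102×1.39 + 56.079×2.58 = 104.39 + 144.69 = 249.08 W.
Ideal ⇒ P_in = P_out, so I_p = P_out/V_p = 249.08/230 = 1.08 A.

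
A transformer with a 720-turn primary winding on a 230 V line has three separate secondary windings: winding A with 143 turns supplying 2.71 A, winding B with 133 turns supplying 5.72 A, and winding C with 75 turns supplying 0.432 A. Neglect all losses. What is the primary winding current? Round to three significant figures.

I_p ≈ 1.64 A

V_A = 230 × 143/720 = 45.681 V; V_B = 230 × 133/720 = 42.486 V; V_C = 230 × 75/720 = 23.958 V.
P_out = V_A I_A + V_B I_B + V_C I_C = 45.681×2.71 + 42.486×5.72 + 23.958×0.432 = 123.79 + 243.02 + 10.350 = 377.16 W.
Ideal ⇒ P_in = P_out, so I_p = P_out/V_p = 377.16/230 = 1.64 A.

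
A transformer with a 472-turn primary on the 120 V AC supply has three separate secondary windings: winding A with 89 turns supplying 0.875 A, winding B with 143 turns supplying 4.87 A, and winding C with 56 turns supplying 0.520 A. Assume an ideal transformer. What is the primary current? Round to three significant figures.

I_p ≈ 1.70 A

V_A = 120 × 89/472 = 22.627 V; V_B = 120 × 143/472 = 36.356 V; V_C = 120 × 56/472 = 14.237 V.
P_out = V_A I_A + V_B I_B + V_C I_C = 22.627×0.875 + 36.356×4.87 + 14.237×0.520 = 19.799 + 177.05 + 7.4034 = 204.26 W.
Ideal ⇒ P_in = P_out, so I_p = P_out/V_p = 204.26/120 = 1.70 A.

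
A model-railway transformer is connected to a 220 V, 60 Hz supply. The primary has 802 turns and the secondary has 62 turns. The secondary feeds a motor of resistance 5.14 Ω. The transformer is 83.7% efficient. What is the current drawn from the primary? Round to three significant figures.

I_p ≈ 0.306 A

V_s = 220 × 62/802 = 17.007 V.
I_s = V_s/R = 17.007/5.14 = 3.3088 A.
P_out = V_s I_s = 17.007 × 3.3088 = 56.275 W.
P_in = P_out/η = 56.275/0.837 = 67.234 W.
I_p = P_in/V_p = 67.234/220 = 0.306 A.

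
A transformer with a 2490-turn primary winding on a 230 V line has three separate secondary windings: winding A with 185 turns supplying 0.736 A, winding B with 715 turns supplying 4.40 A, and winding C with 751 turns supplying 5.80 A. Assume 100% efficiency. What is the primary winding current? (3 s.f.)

I_p ≈ 3.07 A

V_A = 230 × 185/2490 = 17.088 V; V_B = 230 × 715/2490 = 66.044 V; V_C = 230 × 751/2490 = 69.369 V.
P_out = V_A I_A + V_B I_B + V_C I_C = 17.088×0.736 + 66.044×4.40 + 69.369×5.80 = 12.577 + 290.59 + 402.34 = 705.51 W.
Ideal ⇒ P_in = P_out, so I_p = P_out/V_p = 705.51/230 = 3.07 A.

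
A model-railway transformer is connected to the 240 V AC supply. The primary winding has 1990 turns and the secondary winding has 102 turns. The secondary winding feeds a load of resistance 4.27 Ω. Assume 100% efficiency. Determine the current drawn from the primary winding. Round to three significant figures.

V_s = V_p × N_s/N_p = 240 × 102/1990 = 12.302 V.
I_s = V_s/R = 12.302/4.27 = 2.8809 A.
For an ideal transformer I_p N_p = I_s N_s, so I_p = 2.8809 × 102/1990 = 0.148 A.

I_p ≈ 0.148 A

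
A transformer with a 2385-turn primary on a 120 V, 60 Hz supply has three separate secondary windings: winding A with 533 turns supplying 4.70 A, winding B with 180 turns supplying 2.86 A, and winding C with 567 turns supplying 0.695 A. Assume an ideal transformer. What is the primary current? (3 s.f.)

I_p ≈ 1.43 A

V_A = 120 × 533/2385 = 26.818 V; V_B = 120 × 180/2385 = 9.0566 V; V_C = 120 × 567/2385 = 28.528 V.
P_out = V_A I_A + V_B I_B + V_C I_C = 26.818×4.70 + 9.0566×2.86 + 28.528×0.695 = 126.04 + 25.902 + 19.827 = 171.77 W.
Ideal ⇒ P_in = P_out, so I_p = P_out/V_p = 171.77/120 = 1.43 A.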